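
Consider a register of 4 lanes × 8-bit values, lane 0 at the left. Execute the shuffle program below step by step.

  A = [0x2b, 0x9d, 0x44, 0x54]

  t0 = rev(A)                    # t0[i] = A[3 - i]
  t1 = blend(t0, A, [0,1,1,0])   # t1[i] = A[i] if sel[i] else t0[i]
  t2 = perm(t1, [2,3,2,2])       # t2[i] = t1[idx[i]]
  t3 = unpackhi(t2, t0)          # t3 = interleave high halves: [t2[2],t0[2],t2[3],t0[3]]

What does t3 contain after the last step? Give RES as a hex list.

RES = [ 0x44  0x9d  0x44  0x2b ]

  t0: 54 44 9d 2b
  t1: 54 9d 44 2b
  t2: 44 2b 44 44
  t3: 44 9d 44 2b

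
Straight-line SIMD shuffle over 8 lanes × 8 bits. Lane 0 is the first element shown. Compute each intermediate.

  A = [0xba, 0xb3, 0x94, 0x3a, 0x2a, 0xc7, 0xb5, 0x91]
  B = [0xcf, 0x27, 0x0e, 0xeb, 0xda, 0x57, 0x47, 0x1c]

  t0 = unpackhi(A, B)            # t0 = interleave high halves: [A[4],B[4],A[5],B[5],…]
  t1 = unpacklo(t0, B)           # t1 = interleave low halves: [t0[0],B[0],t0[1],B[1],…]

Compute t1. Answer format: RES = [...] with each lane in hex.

RES = [ 0x2a  0xcf  0xda  0x27  0xc7  0x0e  0x57  0xeb ]

t0 = [0x2a, 0xda, 0xc7, 0x57, 0xb5, 0x47, 0x91, 0x1c]
t1 = [0x2a, 0xcf, 0xda, 0x27, 0xc7, 0x0e, 0x57, 0xeb]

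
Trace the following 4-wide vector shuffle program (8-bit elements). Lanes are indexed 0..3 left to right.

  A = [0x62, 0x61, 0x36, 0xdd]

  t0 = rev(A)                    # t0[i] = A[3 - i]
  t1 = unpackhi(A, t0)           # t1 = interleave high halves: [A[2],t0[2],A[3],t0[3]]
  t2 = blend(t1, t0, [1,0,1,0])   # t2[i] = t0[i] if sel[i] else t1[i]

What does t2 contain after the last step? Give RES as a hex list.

RES = [ 0xdd  0x61  0x61  0x62 ]

t0 = [0xdd, 0x36, 0x61, 0x62]
t1 = [0x36, 0x61, 0xdd, 0x62]
t2 = [0xdd, 0x61, 0x61, 0x62]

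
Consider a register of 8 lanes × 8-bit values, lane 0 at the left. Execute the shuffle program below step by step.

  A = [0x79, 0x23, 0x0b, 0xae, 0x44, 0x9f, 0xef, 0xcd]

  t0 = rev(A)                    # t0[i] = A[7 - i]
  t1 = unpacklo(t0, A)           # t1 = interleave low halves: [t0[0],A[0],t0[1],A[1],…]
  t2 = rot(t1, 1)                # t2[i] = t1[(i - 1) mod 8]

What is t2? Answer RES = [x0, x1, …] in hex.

RES = [0xae, 0xcd, 0x79, 0xef, 0x23, 0x9f, 0x0b, 0x44]

t0 = [0xcd, 0xef, 0x9f, 0x44, 0xae, 0x0b, 0x23, 0x79]
t1 = [0xcd, 0x79, 0xef, 0x23, 0x9f, 0x0b, 0x44, 0xae]
t2 = [0xae, 0xcd, 0x79, 0xef, 0x23, 0x9f, 0x0b, 0x44]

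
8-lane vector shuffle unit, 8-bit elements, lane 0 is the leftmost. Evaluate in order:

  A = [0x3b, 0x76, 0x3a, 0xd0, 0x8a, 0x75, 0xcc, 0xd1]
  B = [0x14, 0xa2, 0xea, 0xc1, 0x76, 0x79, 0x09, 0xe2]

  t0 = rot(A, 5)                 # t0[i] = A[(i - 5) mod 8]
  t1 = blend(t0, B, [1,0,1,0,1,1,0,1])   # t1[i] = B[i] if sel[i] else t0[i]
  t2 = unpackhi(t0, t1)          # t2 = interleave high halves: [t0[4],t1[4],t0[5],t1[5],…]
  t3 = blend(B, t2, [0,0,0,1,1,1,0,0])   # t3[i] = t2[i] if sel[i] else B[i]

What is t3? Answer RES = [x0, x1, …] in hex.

  t0: d0 8a 75 cc d1 3b 76 3a
  t1: 14 8a ea cc 76 79 76 e2
  t2: d1 76 3b 79 76 76 3a e2
  t3: 14 a2 ea 79 76 76 09 e2

RES = [ 0x14  0xa2  0xea  0x79  0x76  0x76  0x09  0xe2 ]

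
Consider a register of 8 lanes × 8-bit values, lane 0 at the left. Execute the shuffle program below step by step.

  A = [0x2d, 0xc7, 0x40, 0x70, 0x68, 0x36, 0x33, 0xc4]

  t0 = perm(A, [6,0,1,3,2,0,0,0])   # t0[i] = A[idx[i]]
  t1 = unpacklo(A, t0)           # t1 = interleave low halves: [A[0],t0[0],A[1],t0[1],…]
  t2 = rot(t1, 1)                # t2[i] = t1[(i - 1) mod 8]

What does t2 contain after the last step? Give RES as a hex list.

RES = [ 0x70  0x2d  0x33  0xc7  0x2d  0x40  0xc7  0x70 ]

t0 = [0x33, 0x2d, 0xc7, 0x70, 0x40, 0x2d, 0x2d, 0x2d]
t1 = [0x2d, 0x33, 0xc7, 0x2d, 0x40, 0xc7, 0x70, 0x70]
t2 = [0x70, 0x2d, 0x33, 0xc7, 0x2d, 0x40, 0xc7, 0x70]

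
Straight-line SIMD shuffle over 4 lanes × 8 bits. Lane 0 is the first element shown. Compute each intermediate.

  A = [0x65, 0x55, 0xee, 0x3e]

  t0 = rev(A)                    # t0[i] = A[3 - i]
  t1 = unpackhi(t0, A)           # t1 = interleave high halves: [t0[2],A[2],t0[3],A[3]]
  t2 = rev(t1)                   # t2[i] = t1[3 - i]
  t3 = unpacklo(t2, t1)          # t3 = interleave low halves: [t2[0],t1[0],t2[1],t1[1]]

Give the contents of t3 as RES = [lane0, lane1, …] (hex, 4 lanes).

  t0: 3e ee 55 65
  t1: 55 ee 65 3e
  t2: 3e 65 ee 55
  t3: 3e 55 65 ee

RES = [ 0x3e  0x55  0x65  0xee ]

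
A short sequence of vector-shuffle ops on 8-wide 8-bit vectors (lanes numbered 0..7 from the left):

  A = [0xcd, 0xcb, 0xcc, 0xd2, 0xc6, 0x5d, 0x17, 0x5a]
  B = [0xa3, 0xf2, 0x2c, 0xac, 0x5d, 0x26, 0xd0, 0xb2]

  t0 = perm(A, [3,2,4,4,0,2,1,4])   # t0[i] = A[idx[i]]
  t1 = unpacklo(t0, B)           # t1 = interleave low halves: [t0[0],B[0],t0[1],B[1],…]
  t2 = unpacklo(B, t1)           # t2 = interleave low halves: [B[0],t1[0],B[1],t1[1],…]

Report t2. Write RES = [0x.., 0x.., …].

RES = [0xa3, 0xd2, 0xf2, 0xa3, 0x2c, 0xcc, 0xac, 0xf2]

  t0: d2 cc c6 c6 cd cc cb c6
  t1: d2 a3 cc f2 c6 2c c6 ac
  t2: a3 d2 f2 a3 2c cc ac f2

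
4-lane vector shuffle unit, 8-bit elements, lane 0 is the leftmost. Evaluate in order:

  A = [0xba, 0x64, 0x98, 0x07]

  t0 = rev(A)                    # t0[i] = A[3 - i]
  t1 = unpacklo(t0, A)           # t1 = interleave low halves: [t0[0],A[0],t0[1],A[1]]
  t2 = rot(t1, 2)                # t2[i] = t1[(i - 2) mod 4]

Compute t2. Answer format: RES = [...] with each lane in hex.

RES = [ 0x98  0x64  0x07  0xba ]

t0 = [0x07, 0x98, 0x64, 0xba]
t1 = [0x07, 0xba, 0x98, 0x64]
t2 = [0x98, 0x64, 0x07, 0xba]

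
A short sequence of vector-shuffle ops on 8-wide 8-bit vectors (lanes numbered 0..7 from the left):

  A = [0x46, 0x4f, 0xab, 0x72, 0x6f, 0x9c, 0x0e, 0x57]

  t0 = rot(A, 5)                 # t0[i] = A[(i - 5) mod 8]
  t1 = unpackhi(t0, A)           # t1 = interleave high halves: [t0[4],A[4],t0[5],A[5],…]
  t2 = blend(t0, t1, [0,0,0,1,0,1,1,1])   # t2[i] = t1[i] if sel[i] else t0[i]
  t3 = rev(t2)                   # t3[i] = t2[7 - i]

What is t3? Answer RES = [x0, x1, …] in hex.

RES = [ 0x57  0xab  0x0e  0x57  0x9c  0x9c  0x6f  0x72 ]

  t0: 72 6f 9c 0e 57 46 4f ab
  t1: 57 6f 46 9c 4f 0e ab 57
  t2: 72 6f 9c 9c 57 0e ab 57
  t3: 57 ab 0e 57 9c 9c 6f 72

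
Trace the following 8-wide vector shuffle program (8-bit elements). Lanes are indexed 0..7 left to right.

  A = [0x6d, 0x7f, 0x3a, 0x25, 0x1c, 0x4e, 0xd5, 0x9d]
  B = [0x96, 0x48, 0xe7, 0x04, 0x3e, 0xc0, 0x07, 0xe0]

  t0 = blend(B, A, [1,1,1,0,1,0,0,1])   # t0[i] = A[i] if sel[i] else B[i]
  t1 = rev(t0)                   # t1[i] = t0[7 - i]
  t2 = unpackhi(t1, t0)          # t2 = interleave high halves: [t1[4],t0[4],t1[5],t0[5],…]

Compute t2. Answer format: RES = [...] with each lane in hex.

t0 = [0x6d, 0x7f, 0x3a, 0x04, 0x1c, 0xc0, 0x07, 0x9d]
t1 = [0x9d, 0x07, 0xc0, 0x1c, 0x04, 0x3a, 0x7f, 0x6d]
t2 = [0x04, 0x1c, 0x3a, 0xc0, 0x7f, 0x07, 0x6d, 0x9d]

RES = [0x04, 0x1c, 0x3a, 0xc0, 0x7f, 0x07, 0x6d, 0x9d]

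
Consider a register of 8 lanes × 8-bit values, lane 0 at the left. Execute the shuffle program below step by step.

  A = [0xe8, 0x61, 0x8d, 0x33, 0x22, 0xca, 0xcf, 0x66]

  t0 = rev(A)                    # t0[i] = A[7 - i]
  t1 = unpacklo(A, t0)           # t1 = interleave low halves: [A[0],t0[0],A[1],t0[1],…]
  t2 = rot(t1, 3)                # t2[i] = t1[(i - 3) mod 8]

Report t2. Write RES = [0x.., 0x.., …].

RES = [ 0xca  0x33  0x22  0xe8  0x66  0x61  0xcf  0x8d ]

→ t0 |66|cf|ca|22|33|8d|61|e8|
→ t1 |e8|66|61|cf|8d|ca|33|22|
→ t2 |ca|33|22|e8|66|61|cf|8d|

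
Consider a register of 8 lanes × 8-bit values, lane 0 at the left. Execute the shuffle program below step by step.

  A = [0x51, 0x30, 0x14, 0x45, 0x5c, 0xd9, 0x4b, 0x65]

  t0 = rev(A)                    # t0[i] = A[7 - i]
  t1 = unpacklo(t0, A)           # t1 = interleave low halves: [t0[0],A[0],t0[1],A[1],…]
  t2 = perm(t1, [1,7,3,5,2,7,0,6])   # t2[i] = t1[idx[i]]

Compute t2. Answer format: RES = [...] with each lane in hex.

RES = [0x51, 0x45, 0x30, 0x14, 0x4b, 0x45, 0x65, 0x5c]

→ t0 |65|4b|d9|5c|45|14|30|51|
→ t1 |65|51|4b|30|d9|14|5c|45|
→ t2 |51|45|30|14|4b|45|65|5c|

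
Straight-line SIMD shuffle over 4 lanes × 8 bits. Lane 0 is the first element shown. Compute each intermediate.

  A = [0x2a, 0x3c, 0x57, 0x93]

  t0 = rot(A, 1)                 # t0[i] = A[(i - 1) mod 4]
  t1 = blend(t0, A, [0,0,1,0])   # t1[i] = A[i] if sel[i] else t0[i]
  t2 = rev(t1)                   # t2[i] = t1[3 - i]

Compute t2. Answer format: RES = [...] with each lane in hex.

RES = [ 0x57  0x57  0x2a  0x93 ]

→ t0 |93|2a|3c|57|
→ t1 |93|2a|57|57|
→ t2 |57|57|2a|93|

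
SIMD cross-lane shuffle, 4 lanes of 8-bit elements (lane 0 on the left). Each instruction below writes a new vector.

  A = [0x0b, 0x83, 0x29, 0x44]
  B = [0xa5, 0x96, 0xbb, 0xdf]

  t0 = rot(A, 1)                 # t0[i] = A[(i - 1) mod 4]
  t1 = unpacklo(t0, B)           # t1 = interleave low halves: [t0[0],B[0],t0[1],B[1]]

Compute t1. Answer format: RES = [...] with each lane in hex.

→ t0 |44|0b|83|29|
→ t1 |44|a5|0b|96|

RES = [0x44, 0xa5, 0x0b, 0x96]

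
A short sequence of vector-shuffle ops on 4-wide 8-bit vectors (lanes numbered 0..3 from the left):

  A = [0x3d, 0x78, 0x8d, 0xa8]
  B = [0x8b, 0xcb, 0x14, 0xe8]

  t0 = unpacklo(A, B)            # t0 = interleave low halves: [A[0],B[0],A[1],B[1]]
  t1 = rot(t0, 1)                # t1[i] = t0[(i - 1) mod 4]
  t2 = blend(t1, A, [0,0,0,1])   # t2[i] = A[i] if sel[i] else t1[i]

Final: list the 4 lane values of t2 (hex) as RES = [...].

RES = [ 0xcb  0x3d  0x8b  0xa8 ]

→ t0 |3d|8b|78|cb|
→ t1 |cb|3d|8b|78|
→ t2 |cb|3d|8b|a8|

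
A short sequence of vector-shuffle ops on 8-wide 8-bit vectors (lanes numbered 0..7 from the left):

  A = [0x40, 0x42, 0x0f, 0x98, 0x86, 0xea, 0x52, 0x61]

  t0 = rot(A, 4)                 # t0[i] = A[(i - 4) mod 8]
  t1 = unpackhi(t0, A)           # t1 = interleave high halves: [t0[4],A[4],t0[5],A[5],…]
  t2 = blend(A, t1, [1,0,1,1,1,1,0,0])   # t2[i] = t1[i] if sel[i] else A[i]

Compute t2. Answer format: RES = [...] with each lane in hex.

RES = [0x40, 0x42, 0x42, 0xea, 0x0f, 0x52, 0x52, 0x61]

t0 = [0x86, 0xea, 0x52, 0x61, 0x40, 0x42, 0x0f, 0x98]
t1 = [0x40, 0x86, 0x42, 0xea, 0x0f, 0x52, 0x98, 0x61]
t2 = [0x40, 0x42, 0x42, 0xea, 0x0f, 0x52, 0x52, 0x61]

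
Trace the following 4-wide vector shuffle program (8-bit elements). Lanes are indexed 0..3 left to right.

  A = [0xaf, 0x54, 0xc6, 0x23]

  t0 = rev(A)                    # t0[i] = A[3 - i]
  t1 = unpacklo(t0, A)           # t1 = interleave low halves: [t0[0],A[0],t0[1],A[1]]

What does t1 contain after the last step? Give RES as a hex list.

  t0: 23 c6 54 af
  t1: 23 af c6 54

RES = [0x23, 0xaf, 0xc6, 0x54]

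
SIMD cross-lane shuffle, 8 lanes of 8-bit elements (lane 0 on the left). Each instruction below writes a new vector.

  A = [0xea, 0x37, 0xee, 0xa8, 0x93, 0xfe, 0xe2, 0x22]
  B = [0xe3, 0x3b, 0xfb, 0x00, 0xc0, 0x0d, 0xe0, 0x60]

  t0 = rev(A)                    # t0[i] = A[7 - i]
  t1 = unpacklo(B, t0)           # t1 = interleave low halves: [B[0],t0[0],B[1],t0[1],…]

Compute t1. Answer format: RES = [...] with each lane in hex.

t0 = [0x22, 0xe2, 0xfe, 0x93, 0xa8, 0xee, 0x37, 0xea]
t1 = [0xe3, 0x22, 0x3b, 0xe2, 0xfb, 0xfe, 0x00, 0x93]

RES = [0xe3, 0x22, 0x3b, 0xe2, 0xfb, 0xfe, 0x00, 0x93]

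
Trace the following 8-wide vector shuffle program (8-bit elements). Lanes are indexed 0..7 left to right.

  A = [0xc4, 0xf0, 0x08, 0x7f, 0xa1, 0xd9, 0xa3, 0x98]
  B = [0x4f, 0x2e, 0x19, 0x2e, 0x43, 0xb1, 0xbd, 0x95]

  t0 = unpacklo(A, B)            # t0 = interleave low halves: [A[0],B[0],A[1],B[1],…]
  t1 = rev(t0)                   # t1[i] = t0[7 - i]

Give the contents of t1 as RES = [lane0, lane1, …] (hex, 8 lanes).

RES = [0x2e, 0x7f, 0x19, 0x08, 0x2e, 0xf0, 0x4f, 0xc4]

t0 = [0xc4, 0x4f, 0xf0, 0x2e, 0x08, 0x19, 0x7f, 0x2e]
t1 = [0x2e, 0x7f, 0x19, 0x08, 0x2e, 0xf0, 0x4f, 0xc4]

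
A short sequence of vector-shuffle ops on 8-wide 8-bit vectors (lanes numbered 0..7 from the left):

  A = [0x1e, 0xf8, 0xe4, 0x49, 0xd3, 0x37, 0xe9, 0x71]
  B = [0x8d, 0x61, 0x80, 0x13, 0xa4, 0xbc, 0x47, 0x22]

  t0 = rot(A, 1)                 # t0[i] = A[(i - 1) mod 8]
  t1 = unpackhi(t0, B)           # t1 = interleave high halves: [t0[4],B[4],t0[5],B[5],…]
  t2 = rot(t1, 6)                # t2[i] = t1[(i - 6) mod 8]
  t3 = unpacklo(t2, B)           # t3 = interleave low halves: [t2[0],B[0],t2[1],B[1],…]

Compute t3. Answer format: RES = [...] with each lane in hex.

t0 = [0x71, 0x1e, 0xf8, 0xe4, 0x49, 0xd3, 0x37, 0xe9]
t1 = [0x49, 0xa4, 0xd3, 0xbc, 0x37, 0x47, 0xe9, 0x22]
t2 = [0xd3, 0xbc, 0x37, 0x47, 0xe9, 0x22, 0x49, 0xa4]
t3 = [0xd3, 0x8d, 0xbc, 0x61, 0x37, 0x80, 0x47, 0x13]

RES = [0xd3, 0x8d, 0xbc, 0x61, 0x37, 0x80, 0x47, 0x13]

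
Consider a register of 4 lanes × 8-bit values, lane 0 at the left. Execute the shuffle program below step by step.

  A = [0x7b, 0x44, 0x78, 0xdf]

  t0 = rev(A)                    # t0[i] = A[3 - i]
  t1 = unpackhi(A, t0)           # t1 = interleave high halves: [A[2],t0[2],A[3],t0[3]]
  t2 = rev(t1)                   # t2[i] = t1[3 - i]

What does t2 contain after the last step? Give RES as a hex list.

t0 = [0xdf, 0x78, 0x44, 0x7b]
t1 = [0x78, 0x44, 0xdf, 0x7b]
t2 = [0x7b, 0xdf, 0x44, 0x78]

RES = [ 0x7b  0xdf  0x44  0x78 ]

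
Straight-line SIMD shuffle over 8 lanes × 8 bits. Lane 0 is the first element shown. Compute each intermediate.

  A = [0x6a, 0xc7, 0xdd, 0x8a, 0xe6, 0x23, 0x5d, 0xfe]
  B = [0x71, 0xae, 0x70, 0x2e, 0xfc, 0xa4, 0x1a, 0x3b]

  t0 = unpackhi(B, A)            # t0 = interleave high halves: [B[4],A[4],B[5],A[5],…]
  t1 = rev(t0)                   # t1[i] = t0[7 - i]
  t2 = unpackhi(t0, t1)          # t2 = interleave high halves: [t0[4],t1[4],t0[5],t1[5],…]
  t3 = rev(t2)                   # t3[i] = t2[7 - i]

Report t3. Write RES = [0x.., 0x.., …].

  t0: fc e6 a4 23 1a 5d 3b fe
  t1: fe 3b 5d 1a 23 a4 e6 fc
  t2: 1a 23 5d a4 3b e6 fe fc
  t3: fc fe e6 3b a4 5d 23 1a

RES = [0xfc, 0xfe, 0xe6, 0x3b, 0xa4, 0x5d, 0x23, 0x1a]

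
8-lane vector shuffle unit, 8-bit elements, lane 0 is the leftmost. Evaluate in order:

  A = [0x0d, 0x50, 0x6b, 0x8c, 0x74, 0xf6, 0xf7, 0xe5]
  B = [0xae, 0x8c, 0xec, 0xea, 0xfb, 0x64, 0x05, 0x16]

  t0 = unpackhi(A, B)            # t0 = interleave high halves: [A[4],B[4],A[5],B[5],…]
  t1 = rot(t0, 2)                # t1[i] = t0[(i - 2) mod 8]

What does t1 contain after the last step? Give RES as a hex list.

RES = [ 0xe5  0x16  0x74  0xfb  0xf6  0x64  0xf7  0x05 ]

→ t0 |74|fb|f6|64|f7|05|e5|16|
→ t1 |e5|16|74|fb|f6|64|f7|05|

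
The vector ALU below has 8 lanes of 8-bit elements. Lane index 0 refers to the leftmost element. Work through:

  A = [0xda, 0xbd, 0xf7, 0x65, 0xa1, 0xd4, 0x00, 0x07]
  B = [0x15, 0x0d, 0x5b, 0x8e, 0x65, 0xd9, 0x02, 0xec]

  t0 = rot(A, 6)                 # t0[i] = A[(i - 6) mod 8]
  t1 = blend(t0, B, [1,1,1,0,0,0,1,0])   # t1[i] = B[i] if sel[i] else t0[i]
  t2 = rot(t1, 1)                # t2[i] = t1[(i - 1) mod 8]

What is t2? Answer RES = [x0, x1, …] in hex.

  t0: f7 65 a1 d4 00 07 da bd
  t1: 15 0d 5b d4 00 07 02 bd
  t2: bd 15 0d 5b d4 00 07 02

RES = [0xbd, 0x15, 0x0d, 0x5b, 0xd4, 0x00, 0x07, 0x02]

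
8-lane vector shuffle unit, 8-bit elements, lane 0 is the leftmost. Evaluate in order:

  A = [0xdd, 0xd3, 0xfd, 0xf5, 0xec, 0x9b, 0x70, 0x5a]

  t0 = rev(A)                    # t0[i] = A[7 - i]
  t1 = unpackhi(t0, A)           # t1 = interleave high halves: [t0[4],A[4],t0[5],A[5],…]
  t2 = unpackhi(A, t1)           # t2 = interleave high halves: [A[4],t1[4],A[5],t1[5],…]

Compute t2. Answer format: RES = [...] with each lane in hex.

t0 = [0x5a, 0x70, 0x9b, 0xec, 0xf5, 0xfd, 0xd3, 0xdd]
t1 = [0xf5, 0xec, 0xfd, 0x9b, 0xd3, 0x70, 0xdd, 0x5a]
t2 = [0xec, 0xd3, 0x9b, 0x70, 0x70, 0xdd, 0x5a, 0x5a]

RES = [ 0xec  0xd3  0x9b  0x70  0x70  0xdd  0x5a  0x5a ]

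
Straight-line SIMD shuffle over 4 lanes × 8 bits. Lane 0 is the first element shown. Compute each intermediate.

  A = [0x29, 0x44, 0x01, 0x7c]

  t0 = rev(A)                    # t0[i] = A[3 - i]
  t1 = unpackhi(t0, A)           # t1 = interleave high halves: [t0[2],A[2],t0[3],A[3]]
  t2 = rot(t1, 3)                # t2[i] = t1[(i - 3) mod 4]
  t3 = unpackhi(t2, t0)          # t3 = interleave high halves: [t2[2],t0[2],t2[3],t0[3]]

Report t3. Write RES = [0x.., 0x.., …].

RES = [0x7c, 0x44, 0x44, 0x29]

t0 = [0x7c, 0x01, 0x44, 0x29]
t1 = [0x44, 0x01, 0x29, 0x7c]
t2 = [0x01, 0x29, 0x7c, 0x44]
t3 = [0x7c, 0x44, 0x44, 0x29]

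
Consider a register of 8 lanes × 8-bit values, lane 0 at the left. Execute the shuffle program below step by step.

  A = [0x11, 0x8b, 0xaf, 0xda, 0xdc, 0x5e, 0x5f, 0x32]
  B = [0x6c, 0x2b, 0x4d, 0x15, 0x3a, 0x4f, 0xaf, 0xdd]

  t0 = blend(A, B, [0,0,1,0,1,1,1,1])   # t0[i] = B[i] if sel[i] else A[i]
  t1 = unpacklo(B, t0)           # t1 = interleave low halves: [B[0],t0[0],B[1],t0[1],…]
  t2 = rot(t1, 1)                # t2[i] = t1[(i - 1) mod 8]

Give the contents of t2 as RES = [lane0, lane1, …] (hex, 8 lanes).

→ t0 |11|8b|4d|da|3a|4f|af|dd|
→ t1 |6c|11|2b|8b|4d|4d|15|da|
→ t2 |da|6c|11|2b|8b|4d|4d|15|

RES = [0xda, 0x6c, 0x11, 0x2b, 0x8b, 0x4d, 0x4d, 0x15]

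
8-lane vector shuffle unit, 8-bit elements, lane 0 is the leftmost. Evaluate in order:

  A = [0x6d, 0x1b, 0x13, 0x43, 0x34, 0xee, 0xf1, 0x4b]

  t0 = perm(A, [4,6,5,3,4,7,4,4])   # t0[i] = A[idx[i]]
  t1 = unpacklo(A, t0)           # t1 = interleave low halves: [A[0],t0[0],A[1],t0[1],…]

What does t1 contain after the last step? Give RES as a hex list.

RES = [ 0x6d  0x34  0x1b  0xf1  0x13  0xee  0x43  0x43 ]

t0 = [0x34, 0xf1, 0xee, 0x43, 0x34, 0x4b, 0x34, 0x34]
t1 = [0x6d, 0x34, 0x1b, 0xf1, 0x13, 0xee, 0x43, 0x43]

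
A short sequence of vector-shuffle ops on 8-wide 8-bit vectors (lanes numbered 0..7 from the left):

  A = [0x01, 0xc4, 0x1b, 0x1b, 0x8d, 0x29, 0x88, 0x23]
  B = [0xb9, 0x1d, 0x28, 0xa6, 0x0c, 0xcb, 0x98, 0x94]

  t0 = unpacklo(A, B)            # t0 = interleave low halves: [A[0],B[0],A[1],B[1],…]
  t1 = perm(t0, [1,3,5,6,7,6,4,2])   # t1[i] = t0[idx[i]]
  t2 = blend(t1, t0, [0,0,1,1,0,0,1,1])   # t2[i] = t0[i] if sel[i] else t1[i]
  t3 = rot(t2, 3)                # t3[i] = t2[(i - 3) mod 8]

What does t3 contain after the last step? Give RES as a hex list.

RES = [ 0x1b  0x1b  0xa6  0xb9  0x1d  0xc4  0x1d  0xa6 ]

  t0: 01 b9 c4 1d 1b 28 1b a6
  t1: b9 1d 28 1b a6 1b 1b c4
  t2: b9 1d c4 1d a6 1b 1b a6
  t3: 1b 1b a6 b9 1d c4 1d a6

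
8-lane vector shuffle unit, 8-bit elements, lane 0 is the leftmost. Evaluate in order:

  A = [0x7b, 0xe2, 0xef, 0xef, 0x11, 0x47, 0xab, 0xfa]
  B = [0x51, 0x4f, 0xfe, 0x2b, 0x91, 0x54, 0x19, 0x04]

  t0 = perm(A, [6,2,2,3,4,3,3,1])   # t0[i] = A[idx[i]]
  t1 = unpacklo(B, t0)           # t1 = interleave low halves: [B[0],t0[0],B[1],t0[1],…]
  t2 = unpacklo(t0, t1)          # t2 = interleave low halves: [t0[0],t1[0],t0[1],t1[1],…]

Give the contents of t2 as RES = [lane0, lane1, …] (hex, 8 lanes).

RES = [ 0xab  0x51  0xef  0xab  0xef  0x4f  0xef  0xef ]

t0 = [0xab, 0xef, 0xef, 0xef, 0x11, 0xef, 0xef, 0xe2]
t1 = [0x51, 0xab, 0x4f, 0xef, 0xfe, 0xef, 0x2b, 0xef]
t2 = [0xab, 0x51, 0xef, 0xab, 0xef, 0x4f, 0xef, 0xef]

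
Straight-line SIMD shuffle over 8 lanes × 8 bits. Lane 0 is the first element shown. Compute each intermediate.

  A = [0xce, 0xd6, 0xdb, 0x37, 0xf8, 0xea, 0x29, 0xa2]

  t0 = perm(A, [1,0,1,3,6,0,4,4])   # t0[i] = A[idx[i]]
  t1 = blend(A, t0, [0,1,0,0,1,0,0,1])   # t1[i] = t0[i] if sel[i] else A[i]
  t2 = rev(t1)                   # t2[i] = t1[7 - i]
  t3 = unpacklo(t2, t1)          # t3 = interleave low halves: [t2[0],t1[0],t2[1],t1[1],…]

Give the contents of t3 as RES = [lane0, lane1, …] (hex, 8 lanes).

  t0: d6 ce d6 37 29 ce f8 f8
  t1: ce ce db 37 29 ea 29 f8
  t2: f8 29 ea 29 37 db ce ce
  t3: f8 ce 29 ce ea db 29 37

RES = [0xf8, 0xce, 0x29, 0xce, 0xea, 0xdb, 0x29, 0x37]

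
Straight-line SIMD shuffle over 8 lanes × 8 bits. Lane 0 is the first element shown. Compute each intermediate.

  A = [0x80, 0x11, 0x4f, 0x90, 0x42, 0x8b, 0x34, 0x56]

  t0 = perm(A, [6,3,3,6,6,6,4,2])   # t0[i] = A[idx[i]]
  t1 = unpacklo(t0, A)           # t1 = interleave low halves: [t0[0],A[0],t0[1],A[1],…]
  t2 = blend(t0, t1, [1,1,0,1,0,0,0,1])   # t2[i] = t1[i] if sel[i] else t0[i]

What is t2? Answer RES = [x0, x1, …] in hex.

→ t0 |34|90|90|34|34|34|42|4f|
→ t1 |34|80|90|11|90|4f|34|90|
→ t2 |34|80|90|11|34|34|42|90|

RES = [ 0x34  0x80  0x90  0x11  0x34  0x34  0x42  0x90 ]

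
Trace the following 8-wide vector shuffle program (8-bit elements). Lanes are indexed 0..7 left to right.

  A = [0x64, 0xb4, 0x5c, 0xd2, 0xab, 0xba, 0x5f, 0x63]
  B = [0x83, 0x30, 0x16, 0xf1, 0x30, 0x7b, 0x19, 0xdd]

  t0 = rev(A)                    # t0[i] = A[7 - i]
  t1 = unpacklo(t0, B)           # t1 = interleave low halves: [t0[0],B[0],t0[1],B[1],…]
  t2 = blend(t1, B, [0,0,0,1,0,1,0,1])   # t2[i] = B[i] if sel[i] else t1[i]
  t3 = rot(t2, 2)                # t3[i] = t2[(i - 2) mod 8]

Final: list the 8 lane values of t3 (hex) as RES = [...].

RES = [0xab, 0xdd, 0x63, 0x83, 0x5f, 0xf1, 0xba, 0x7b]

  t0: 63 5f ba ab d2 5c b4 64
  t1: 63 83 5f 30 ba 16 ab f1
  t2: 63 83 5f f1 ba 7b ab dd
  t3: ab dd 63 83 5f f1 ba 7b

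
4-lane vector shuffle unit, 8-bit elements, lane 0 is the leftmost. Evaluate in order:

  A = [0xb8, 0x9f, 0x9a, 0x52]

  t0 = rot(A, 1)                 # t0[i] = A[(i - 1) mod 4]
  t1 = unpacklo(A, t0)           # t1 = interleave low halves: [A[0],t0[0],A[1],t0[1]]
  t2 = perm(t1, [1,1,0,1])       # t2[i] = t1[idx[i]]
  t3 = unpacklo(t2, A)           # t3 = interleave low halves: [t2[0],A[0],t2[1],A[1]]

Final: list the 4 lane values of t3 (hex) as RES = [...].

t0 = [0x52, 0xb8, 0x9f, 0x9a]
t1 = [0xb8, 0x52, 0x9f, 0xb8]
t2 = [0x52, 0x52, 0xb8, 0x52]
t3 = [0x52, 0xb8, 0x52, 0x9f]

RES = [ 0x52  0xb8  0x52  0x9f ]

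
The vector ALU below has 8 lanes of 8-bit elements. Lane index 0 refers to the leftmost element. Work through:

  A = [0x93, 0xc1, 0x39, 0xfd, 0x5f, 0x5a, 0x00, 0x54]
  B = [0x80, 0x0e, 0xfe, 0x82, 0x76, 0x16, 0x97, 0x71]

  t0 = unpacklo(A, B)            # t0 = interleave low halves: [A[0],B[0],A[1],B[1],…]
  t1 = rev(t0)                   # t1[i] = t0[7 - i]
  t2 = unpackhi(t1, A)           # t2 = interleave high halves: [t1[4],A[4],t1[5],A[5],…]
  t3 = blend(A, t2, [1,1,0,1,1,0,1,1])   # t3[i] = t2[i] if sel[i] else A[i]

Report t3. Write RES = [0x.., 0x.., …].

RES = [ 0x0e  0x5f  0x39  0x5a  0x80  0x5a  0x93  0x54 ]

t0 = [0x93, 0x80, 0xc1, 0x0e, 0x39, 0xfe, 0xfd, 0x82]
t1 = [0x82, 0xfd, 0xfe, 0x39, 0x0e, 0xc1, 0x80, 0x93]
t2 = [0x0e, 0x5f, 0xc1, 0x5a, 0x80, 0x00, 0x93, 0x54]
t3 = [0x0e, 0x5f, 0x39, 0x5a, 0x80, 0x5a, 0x93, 0x54]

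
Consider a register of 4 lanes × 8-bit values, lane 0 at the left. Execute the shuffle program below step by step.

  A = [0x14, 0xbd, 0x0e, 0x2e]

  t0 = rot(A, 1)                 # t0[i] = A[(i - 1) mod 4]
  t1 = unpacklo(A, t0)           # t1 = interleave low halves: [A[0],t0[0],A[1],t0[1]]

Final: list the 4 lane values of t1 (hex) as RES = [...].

t0 = [0x2e, 0x14, 0xbd, 0x0e]
t1 = [0x14, 0x2e, 0xbd, 0x14]

RES = [0x14, 0x2e, 0xbd, 0x14]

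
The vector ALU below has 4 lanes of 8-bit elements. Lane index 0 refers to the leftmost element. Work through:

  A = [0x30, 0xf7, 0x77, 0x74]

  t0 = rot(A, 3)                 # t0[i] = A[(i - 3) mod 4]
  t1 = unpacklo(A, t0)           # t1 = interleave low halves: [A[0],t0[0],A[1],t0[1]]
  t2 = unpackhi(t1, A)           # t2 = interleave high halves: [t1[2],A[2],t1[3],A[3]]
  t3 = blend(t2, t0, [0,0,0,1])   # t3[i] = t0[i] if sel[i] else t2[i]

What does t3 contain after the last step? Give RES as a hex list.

t0 = [0xf7, 0x77, 0x74, 0x30]
t1 = [0x30, 0xf7, 0xf7, 0x77]
t2 = [0xf7, 0x77, 0x77, 0x74]
t3 = [0xf7, 0x77, 0x77, 0x30]

RES = [ 0xf7  0x77  0x77  0x30 ]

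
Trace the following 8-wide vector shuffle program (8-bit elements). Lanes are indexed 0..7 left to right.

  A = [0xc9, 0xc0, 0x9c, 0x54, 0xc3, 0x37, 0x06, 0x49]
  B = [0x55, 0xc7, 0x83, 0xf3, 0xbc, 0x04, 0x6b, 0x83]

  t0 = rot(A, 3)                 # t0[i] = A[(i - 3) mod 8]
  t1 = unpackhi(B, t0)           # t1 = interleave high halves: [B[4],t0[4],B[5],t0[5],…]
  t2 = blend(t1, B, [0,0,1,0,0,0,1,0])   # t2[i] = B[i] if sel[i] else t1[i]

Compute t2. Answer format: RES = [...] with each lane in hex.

RES = [ 0xbc  0xc0  0x83  0x9c  0x6b  0x54  0x6b  0xc3 ]

  t0: 37 06 49 c9 c0 9c 54 c3
  t1: bc c0 04 9c 6b 54 83 c3
  t2: bc c0 83 9c 6b 54 6b c3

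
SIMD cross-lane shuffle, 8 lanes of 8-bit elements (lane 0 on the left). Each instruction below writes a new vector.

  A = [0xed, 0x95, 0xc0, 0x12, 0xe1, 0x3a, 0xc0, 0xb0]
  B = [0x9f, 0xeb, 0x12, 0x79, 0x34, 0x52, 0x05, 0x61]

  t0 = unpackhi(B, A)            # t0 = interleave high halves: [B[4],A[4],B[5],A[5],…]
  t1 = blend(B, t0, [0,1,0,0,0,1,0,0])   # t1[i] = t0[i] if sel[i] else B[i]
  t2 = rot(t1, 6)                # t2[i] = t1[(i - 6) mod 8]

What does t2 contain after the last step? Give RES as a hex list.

  t0: 34 e1 52 3a 05 c0 61 b0
  t1: 9f e1 12 79 34 c0 05 61
  t2: 12 79 34 c0 05 61 9f e1

RES = [0x12, 0x79, 0x34, 0xc0, 0x05, 0x61, 0x9f, 0xe1]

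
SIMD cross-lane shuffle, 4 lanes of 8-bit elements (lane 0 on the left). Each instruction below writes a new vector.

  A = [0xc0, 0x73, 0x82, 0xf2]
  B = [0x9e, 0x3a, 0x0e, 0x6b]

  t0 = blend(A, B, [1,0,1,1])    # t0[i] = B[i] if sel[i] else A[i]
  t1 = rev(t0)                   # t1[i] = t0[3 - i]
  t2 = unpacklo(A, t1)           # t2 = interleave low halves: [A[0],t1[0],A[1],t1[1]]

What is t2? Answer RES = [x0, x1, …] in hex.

t0 = [0x9e, 0x73, 0x0e, 0x6b]
t1 = [0x6b, 0x0e, 0x73, 0x9e]
t2 = [0xc0, 0x6b, 0x73, 0x0e]

RES = [0xc0, 0x6b, 0x73, 0x0e]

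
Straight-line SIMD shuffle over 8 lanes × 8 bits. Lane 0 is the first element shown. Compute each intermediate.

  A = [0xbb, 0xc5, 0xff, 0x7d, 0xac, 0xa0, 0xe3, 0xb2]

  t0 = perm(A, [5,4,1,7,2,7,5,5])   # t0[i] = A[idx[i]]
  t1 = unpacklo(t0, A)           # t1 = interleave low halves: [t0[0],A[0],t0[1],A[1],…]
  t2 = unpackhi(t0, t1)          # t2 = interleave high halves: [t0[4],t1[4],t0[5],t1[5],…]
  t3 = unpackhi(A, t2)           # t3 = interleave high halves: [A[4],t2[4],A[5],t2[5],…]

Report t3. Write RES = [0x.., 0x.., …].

t0 = [0xa0, 0xac, 0xc5, 0xb2, 0xff, 0xb2, 0xa0, 0xa0]
t1 = [0xa0, 0xbb, 0xac, 0xc5, 0xc5, 0xff, 0xb2, 0x7d]
t2 = [0xff, 0xc5, 0xb2, 0xff, 0xa0, 0xb2, 0xa0, 0x7d]
t3 = [0xac, 0xa0, 0xa0, 0xb2, 0xe3, 0xa0, 0xb2, 0x7d]

RES = [ 0xac  0xa0  0xa0  0xb2  0xe3  0xa0  0xb2  0x7d ]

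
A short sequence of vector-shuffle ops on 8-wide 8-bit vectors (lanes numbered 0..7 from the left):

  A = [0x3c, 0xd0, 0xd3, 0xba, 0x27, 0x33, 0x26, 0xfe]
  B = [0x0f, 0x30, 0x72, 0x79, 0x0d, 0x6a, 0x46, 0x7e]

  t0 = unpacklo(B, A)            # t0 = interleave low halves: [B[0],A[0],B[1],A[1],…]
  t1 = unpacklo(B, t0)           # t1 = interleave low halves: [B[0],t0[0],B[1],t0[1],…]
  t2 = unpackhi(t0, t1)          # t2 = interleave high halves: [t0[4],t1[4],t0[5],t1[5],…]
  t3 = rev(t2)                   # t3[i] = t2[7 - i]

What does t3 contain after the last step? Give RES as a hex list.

RES = [0xd0, 0xba, 0x79, 0x79, 0x30, 0xd3, 0x72, 0x72]

→ t0 |0f|3c|30|d0|72|d3|79|ba|
→ t1 |0f|0f|30|3c|72|30|79|d0|
→ t2 |72|72|d3|30|79|79|ba|d0|
→ t3 |d0|ba|79|79|30|d3|72|72|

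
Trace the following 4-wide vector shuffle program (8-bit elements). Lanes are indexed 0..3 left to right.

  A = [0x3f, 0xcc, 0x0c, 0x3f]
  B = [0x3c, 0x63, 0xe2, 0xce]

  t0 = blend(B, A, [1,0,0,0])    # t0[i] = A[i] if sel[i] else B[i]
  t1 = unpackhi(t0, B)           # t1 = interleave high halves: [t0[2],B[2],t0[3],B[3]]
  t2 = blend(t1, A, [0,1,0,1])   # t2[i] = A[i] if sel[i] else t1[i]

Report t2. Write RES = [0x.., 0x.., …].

RES = [0xe2, 0xcc, 0xce, 0x3f]

→ t0 |3f|63|e2|ce|
→ t1 |e2|e2|ce|ce|
→ t2 |e2|cc|ce|3f|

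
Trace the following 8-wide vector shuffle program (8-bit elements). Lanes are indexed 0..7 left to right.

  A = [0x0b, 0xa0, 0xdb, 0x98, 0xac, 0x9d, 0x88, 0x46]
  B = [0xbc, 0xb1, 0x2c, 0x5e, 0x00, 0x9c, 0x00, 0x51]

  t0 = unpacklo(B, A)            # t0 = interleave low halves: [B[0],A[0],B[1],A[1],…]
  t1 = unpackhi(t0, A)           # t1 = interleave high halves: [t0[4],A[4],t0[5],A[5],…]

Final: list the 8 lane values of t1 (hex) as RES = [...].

RES = [ 0x2c  0xac  0xdb  0x9d  0x5e  0x88  0x98  0x46 ]

  t0: bc 0b b1 a0 2c db 5e 98
  t1: 2c ac db 9d 5e 88 98 46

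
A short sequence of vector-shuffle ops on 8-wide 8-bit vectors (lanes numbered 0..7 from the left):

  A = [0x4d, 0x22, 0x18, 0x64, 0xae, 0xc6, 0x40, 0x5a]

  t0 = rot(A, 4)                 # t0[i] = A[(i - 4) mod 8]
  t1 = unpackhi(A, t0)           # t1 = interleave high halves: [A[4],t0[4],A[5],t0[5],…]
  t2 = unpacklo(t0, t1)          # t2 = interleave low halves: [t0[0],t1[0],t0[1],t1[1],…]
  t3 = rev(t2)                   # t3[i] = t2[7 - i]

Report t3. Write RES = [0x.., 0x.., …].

RES = [ 0x22  0x5a  0xc6  0x40  0x4d  0xc6  0xae  0xae ]

→ t0 |ae|c6|40|5a|4d|22|18|64|
→ t1 |ae|4d|c6|22|40|18|5a|64|
→ t2 |ae|ae|c6|4d|40|c6|5a|22|
→ t3 |22|5a|c6|40|4d|c6|ae|ae|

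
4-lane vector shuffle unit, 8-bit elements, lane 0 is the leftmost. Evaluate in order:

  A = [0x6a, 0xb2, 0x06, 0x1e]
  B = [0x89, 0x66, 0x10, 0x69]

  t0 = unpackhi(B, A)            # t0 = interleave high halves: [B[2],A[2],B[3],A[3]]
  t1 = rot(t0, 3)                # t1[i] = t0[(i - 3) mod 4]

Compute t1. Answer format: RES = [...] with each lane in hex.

RES = [0x06, 0x69, 0x1e, 0x10]

  t0: 10 06 69 1e
  t1: 06 69 1e 10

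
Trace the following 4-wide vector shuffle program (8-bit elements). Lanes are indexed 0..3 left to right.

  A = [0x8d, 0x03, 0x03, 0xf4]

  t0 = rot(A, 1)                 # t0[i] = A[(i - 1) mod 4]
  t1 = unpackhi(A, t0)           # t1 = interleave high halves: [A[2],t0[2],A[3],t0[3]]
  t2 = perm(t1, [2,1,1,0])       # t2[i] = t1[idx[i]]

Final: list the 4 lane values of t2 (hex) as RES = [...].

RES = [0xf4, 0x03, 0x03, 0x03]

→ t0 |f4|8d|03|03|
→ t1 |03|03|f4|03|
→ t2 |f4|03|03|03|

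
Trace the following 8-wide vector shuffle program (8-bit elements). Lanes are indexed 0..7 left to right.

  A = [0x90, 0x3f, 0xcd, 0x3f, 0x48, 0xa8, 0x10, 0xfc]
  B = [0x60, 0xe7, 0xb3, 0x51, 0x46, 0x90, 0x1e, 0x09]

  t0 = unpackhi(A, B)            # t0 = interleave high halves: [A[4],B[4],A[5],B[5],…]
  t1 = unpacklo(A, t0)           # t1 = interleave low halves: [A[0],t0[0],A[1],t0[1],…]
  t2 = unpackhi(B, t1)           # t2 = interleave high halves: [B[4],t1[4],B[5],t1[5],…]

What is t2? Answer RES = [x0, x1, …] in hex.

RES = [0x46, 0xcd, 0x90, 0xa8, 0x1e, 0x3f, 0x09, 0x90]

→ t0 |48|46|a8|90|10|1e|fc|09|
→ t1 |90|48|3f|46|cd|a8|3f|90|
→ t2 |46|cd|90|a8|1e|3f|09|90|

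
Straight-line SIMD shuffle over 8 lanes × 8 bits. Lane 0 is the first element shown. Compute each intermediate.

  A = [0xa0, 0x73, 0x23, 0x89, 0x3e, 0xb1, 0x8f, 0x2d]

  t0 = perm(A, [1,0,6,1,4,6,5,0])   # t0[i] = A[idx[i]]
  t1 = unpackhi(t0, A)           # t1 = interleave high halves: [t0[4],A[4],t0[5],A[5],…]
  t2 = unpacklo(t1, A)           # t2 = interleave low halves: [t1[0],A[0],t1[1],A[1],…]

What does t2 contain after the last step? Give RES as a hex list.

  t0: 73 a0 8f 73 3e 8f b1 a0
  t1: 3e 3e 8f b1 b1 8f a0 2d
  t2: 3e a0 3e 73 8f 23 b1 89

RES = [ 0x3e  0xa0  0x3e  0x73  0x8f  0x23  0xb1  0x89 ]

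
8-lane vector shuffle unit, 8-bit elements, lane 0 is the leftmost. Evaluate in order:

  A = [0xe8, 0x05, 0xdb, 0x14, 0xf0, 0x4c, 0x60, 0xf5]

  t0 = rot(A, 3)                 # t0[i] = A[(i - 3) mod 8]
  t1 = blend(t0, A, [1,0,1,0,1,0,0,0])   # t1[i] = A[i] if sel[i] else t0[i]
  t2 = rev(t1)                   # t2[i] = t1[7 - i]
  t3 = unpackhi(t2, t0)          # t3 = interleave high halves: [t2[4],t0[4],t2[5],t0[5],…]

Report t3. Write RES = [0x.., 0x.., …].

RES = [0xe8, 0x05, 0xdb, 0xdb, 0x60, 0x14, 0xe8, 0xf0]

t0 = [0x4c, 0x60, 0xf5, 0xe8, 0x05, 0xdb, 0x14, 0xf0]
t1 = [0xe8, 0x60, 0xdb, 0xe8, 0xf0, 0xdb, 0x14, 0xf0]
t2 = [0xf0, 0x14, 0xdb, 0xf0, 0xe8, 0xdb, 0x60, 0xe8]
t3 = [0xe8, 0x05, 0xdb, 0xdb, 0x60, 0x14, 0xe8, 0xf0]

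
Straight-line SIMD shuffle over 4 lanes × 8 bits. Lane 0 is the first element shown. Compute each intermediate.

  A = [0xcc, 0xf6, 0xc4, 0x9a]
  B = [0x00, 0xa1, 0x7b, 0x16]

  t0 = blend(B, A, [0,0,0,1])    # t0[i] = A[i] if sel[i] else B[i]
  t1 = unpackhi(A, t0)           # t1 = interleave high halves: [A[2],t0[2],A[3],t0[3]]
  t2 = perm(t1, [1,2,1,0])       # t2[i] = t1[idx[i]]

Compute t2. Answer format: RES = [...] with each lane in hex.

t0 = [0x00, 0xa1, 0x7b, 0x9a]
t1 = [0xc4, 0x7b, 0x9a, 0x9a]
t2 = [0x7b, 0x9a, 0x7b, 0xc4]

RES = [ 0x7b  0x9a  0x7b  0xc4 ]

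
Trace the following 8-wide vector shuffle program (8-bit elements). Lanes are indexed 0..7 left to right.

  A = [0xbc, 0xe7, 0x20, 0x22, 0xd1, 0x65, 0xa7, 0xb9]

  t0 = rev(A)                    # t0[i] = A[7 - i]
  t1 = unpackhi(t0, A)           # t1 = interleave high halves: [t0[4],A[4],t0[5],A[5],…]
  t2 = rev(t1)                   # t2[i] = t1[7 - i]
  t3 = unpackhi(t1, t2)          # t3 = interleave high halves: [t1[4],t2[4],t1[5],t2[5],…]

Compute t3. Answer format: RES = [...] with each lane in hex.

RES = [ 0xe7  0x65  0xa7  0x20  0xbc  0xd1  0xb9  0x22 ]

t0 = [0xb9, 0xa7, 0x65, 0xd1, 0x22, 0x20, 0xe7, 0xbc]
t1 = [0x22, 0xd1, 0x20, 0x65, 0xe7, 0xa7, 0xbc, 0xb9]
t2 = [0xb9, 0xbc, 0xa7, 0xe7, 0x65, 0x20, 0xd1, 0x22]
t3 = [0xe7, 0x65, 0xa7, 0x20, 0xbc, 0xd1, 0xb9, 0x22]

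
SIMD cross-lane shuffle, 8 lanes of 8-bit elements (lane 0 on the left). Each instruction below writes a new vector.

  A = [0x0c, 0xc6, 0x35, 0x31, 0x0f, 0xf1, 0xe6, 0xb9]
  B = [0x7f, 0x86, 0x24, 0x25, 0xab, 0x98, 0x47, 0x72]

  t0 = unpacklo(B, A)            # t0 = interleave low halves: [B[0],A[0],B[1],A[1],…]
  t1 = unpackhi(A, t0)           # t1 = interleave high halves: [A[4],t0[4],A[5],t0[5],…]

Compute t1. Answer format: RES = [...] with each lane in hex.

t0 = [0x7f, 0x0c, 0x86, 0xc6, 0x24, 0x35, 0x25, 0x31]
t1 = [0x0f, 0x24, 0xf1, 0x35, 0xe6, 0x25, 0xb9, 0x31]

RES = [ 0x0f  0x24  0xf1  0x35  0xe6  0x25  0xb9  0x31 ]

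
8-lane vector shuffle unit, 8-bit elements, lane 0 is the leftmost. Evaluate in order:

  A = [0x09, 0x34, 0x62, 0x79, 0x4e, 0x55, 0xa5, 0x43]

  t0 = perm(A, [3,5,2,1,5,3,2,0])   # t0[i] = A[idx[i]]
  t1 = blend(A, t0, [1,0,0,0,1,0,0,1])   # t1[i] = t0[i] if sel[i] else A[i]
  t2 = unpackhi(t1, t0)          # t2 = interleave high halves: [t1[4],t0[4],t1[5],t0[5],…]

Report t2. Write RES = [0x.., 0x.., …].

t0 = [0x79, 0x55, 0x62, 0x34, 0x55, 0x79, 0x62, 0x09]
t1 = [0x79, 0x34, 0x62, 0x79, 0x55, 0x55, 0xa5, 0x09]
t2 = [0x55, 0x55, 0x55, 0x79, 0xa5, 0x62, 0x09, 0x09]

RES = [ 0x55  0x55  0x55  0x79  0xa5  0x62  0x09  0x09 ]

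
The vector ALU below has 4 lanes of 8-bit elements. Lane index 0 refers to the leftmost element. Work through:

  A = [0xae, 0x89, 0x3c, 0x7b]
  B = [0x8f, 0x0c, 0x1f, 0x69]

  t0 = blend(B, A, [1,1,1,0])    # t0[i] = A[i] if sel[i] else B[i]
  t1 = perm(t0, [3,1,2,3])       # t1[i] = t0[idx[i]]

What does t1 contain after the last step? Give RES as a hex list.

→ t0 |ae|89|3c|69|
→ t1 |69|89|3c|69|

RES = [0x69, 0x89, 0x3c, 0x69]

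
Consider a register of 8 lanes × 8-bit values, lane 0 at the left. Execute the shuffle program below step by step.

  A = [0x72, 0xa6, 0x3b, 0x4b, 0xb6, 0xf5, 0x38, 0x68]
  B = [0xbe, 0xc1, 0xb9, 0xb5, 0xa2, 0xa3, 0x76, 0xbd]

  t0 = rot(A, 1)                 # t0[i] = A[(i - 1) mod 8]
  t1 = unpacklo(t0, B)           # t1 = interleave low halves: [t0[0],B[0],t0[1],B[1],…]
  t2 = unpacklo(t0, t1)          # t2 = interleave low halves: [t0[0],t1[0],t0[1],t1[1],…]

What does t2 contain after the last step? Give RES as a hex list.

RES = [0x68, 0x68, 0x72, 0xbe, 0xa6, 0x72, 0x3b, 0xc1]

t0 = [0x68, 0x72, 0xa6, 0x3b, 0x4b, 0xb6, 0xf5, 0x38]
t1 = [0x68, 0xbe, 0x72, 0xc1, 0xa6, 0xb9, 0x3b, 0xb5]
t2 = [0x68, 0x68, 0x72, 0xbe, 0xa6, 0x72, 0x3b, 0xc1]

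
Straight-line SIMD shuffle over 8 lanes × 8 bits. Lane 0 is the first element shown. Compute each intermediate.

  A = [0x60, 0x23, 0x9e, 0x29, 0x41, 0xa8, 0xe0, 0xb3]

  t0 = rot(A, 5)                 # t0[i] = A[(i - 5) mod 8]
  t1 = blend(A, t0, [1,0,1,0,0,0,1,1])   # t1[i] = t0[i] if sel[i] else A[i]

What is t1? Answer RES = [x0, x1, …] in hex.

→ t0 |29|41|a8|e0|b3|60|23|9e|
→ t1 |29|23|a8|29|41|a8|23|9e|

RES = [ 0x29  0x23  0xa8  0x29  0x41  0xa8  0x23  0x9e ]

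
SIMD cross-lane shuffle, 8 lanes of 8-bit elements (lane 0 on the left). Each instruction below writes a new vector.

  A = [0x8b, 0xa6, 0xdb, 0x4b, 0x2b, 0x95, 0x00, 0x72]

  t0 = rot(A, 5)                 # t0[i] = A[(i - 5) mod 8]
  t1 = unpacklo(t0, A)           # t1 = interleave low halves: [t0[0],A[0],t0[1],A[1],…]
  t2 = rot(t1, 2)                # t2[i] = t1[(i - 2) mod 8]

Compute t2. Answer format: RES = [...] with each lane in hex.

RES = [ 0x00  0x4b  0x4b  0x8b  0x2b  0xa6  0x95  0xdb ]

t0 = [0x4b, 0x2b, 0x95, 0x00, 0x72, 0x8b, 0xa6, 0xdb]
t1 = [0x4b, 0x8b, 0x2b, 0xa6, 0x95, 0xdb, 0x00, 0x4b]
t2 = [0x00, 0x4b, 0x4b, 0x8b, 0x2b, 0xa6, 0x95, 0xdb]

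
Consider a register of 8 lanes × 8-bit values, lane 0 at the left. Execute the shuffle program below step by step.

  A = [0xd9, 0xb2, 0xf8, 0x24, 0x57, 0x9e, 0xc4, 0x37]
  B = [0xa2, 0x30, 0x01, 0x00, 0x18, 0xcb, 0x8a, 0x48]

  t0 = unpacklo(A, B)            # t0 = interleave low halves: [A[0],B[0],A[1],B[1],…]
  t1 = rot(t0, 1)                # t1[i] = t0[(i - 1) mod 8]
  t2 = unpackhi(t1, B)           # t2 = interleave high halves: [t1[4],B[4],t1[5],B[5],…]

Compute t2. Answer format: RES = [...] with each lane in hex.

→ t0 |d9|a2|b2|30|f8|01|24|00|
→ t1 |00|d9|a2|b2|30|f8|01|24|
→ t2 |30|18|f8|cb|01|8a|24|48|

RES = [0x30, 0x18, 0xf8, 0xcb, 0x01, 0x8a, 0x24, 0x48]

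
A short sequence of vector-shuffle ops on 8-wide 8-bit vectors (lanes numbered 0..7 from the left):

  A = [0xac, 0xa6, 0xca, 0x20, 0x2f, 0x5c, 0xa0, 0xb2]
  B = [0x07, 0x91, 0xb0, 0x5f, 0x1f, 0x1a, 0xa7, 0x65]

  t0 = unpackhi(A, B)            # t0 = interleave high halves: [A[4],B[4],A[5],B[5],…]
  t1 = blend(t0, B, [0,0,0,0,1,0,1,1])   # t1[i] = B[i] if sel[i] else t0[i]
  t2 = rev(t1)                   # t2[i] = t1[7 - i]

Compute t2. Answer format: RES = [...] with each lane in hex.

  t0: 2f 1f 5c 1a a0 a7 b2 65
  t1: 2f 1f 5c 1a 1f a7 a7 65
  t2: 65 a7 a7 1f 1a 5c 1f 2f

RES = [0x65, 0xa7, 0xa7, 0x1f, 0x1a, 0x5c, 0x1f, 0x2f]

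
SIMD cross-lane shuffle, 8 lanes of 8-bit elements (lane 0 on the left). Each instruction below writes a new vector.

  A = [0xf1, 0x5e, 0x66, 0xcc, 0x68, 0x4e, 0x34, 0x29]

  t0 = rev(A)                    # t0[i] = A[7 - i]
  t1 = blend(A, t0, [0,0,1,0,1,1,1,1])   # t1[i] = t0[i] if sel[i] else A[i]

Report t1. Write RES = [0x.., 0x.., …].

t0 = [0x29, 0x34, 0x4e, 0x68, 0xcc, 0x66, 0x5e, 0xf1]
t1 = [0xf1, 0x5e, 0x4e, 0xcc, 0xcc, 0x66, 0x5e, 0xf1]

RES = [0xf1, 0x5e, 0x4e, 0xcc, 0xcc, 0x66, 0x5e, 0xf1]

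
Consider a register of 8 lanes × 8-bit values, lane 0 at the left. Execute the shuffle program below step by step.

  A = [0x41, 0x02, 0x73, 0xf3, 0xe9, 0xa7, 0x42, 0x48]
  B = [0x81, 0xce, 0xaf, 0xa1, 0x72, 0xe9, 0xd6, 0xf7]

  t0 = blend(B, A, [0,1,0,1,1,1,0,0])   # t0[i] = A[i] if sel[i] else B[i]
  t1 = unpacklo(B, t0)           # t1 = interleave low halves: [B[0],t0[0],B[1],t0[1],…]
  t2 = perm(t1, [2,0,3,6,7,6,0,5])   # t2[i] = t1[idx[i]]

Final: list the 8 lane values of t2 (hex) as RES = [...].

  t0: 81 02 af f3 e9 a7 d6 f7
  t1: 81 81 ce 02 af af a1 f3
  t2: ce 81 02 a1 f3 a1 81 af

RES = [0xce, 0x81, 0x02, 0xa1, 0xf3, 0xa1, 0x81, 0xaf]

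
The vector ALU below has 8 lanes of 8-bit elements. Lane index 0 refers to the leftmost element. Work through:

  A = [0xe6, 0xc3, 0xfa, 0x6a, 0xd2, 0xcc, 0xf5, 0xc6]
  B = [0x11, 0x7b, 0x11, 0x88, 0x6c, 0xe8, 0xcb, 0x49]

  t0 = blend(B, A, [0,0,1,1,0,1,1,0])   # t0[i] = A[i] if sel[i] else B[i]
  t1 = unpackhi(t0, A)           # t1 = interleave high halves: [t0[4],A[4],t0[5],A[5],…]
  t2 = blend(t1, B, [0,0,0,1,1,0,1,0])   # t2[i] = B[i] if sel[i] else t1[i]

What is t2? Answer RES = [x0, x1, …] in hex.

  t0: 11 7b fa 6a 6c cc f5 49
  t1: 6c d2 cc cc f5 f5 49 c6
  t2: 6c d2 cc 88 6c f5 cb c6

RES = [ 0x6c  0xd2  0xcc  0x88  0x6c  0xf5  0xcb  0xc6 ]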